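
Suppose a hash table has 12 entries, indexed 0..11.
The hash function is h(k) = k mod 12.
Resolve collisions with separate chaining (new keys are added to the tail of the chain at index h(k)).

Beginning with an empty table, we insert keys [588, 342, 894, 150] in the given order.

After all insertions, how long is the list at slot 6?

3

Insert 588: h=0, bucket 0 empty -> new chain.
Insert 342: h=6, bucket 6 empty -> new chain.
Insert 894: h=6, bucket 6 nonempty -> append to chain.
Insert 150: h=6, bucket 6 nonempty -> append to chain.
Final buckets:
0: 588
1: ∅
2: ∅
3: ∅
4: ∅
5: ∅
6: 342 -> 894 -> 150
7: ∅
8: ∅
9: ∅
10: ∅
11: ∅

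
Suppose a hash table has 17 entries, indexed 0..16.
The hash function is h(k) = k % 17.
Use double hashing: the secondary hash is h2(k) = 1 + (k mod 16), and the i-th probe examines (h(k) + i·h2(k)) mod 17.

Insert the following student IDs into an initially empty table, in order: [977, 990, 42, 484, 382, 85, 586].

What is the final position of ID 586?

7

977 hashes to 8; slot 8 is free => place at 8.
990 hashes to 4; slot 4 is free => place at 4.
42 hashes to 8, h2=11; 8 taken => place at 2.
484 hashes to 8, h2=5; 8 taken => place at 13.
382 hashes to 8, h2=15; 8 taken => place at 6.
85 hashes to 0; slot 0 is free => place at 0.
586 hashes to 8, h2=11; 8,2,13 taken => place at 7.
Table: [85, ., 42, ., 990, ., 382, 586, 977, ., ., ., ., 484, ., ., .]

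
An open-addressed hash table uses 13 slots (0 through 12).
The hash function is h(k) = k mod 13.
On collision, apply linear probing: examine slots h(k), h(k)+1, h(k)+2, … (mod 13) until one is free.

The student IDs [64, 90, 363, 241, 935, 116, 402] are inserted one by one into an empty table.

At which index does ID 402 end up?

4

Insert 64: h=12, slot 12 empty → index 12.
Insert 90: h=12, slot 12 occupied → index 0.
Insert 363: h=12, slots 12,0 occupied → index 1.
Insert 241: h=7, slot 7 empty → index 7.
Insert 935: h=12, slots 12,0,1 occupied → index 2.
Insert 116: h=12, slots 12,0,1,2 occupied → index 3.
Insert 402: h=12, slots 12,0,1,2,3 occupied → index 4.
Table: [90, 363, 935, 116, 402, -, -, 241, -, -, -, -, 64]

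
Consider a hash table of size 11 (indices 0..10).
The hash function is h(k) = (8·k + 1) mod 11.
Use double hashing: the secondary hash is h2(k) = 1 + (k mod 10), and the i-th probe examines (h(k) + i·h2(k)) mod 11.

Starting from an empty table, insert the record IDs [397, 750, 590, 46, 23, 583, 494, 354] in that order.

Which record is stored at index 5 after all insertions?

46

Insert 397: h=9, slot 9 empty -> index 9.
Insert 750: h=6, slot 6 empty -> index 6.
Insert 590: h=2, slot 2 empty -> index 2.
Insert 46: h=6, h2=7, slots 6,2,9 occupied -> index 5.
Insert 23: h=9, h2=4, slots 9,2,6 occupied -> index 10.
Insert 583: h=1, slot 1 empty -> index 1.
Insert 494: h=4, slot 4 empty -> index 4.
Insert 354: h=6, h2=5, slot 6 occupied -> index 0.
Table: [354, 583, 590, -, 494, 46, 750, -, -, 397, 23]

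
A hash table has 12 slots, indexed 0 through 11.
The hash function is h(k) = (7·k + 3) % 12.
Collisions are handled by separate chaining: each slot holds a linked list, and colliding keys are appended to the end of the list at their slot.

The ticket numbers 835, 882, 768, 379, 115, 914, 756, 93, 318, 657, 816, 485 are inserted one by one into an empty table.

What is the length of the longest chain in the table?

3

Insert 835: h=4, bucket 4 empty → new chain.
Insert 882: h=9, bucket 9 empty → new chain.
Insert 768: h=3, bucket 3 empty → new chain.
Insert 379: h=4, bucket 4 nonempty → append to chain.
Insert 115: h=4, bucket 4 nonempty → append to chain.
Insert 914: h=5, bucket 5 empty → new chain.
Insert 756: h=3, bucket 3 nonempty → append to chain.
Insert 93: h=6, bucket 6 empty → new chain.
Insert 318: h=9, bucket 9 nonempty → append to chain.
Insert 657: h=6, bucket 6 nonempty → append to chain.
Insert 816: h=3, bucket 3 nonempty → append to chain.
Insert 485: h=2, bucket 2 empty → new chain.
Final buckets:
0: .
1: .
2: 485
3: 768 -> 756 -> 816
4: 835 -> 379 -> 115
5: 914
6: 93 -> 657
7: .
8: .
9: 882 -> 318
10: .
11: .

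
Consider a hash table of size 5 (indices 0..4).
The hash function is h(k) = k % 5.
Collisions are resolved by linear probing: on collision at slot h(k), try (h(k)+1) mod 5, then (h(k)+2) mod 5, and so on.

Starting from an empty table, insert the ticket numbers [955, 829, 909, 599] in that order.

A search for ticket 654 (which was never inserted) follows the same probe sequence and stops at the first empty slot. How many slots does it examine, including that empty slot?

Insert 955: h=0, slot 0 empty => index 0.
Insert 829: h=4, slot 4 empty => index 4.
Insert 909: h=4, slots 4,0 occupied => index 1.
Insert 599: h=4, slots 4,0,1 occupied => index 2.
Table: [955, 909, 599, ., 829]
Lookup 654: h=4, probe 4,0,1,2,3 → slot 3 empty, not found.

5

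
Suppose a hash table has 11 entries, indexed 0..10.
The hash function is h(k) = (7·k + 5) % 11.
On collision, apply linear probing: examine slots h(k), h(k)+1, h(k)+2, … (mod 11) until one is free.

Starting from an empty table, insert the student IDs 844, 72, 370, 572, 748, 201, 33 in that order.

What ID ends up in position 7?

748

844 hashes to 6; slot 6 is free => place at 6.
72 hashes to 3; slot 3 is free => place at 3.
370 hashes to 10; slot 10 is free => place at 10.
572 hashes to 5; slot 5 is free => place at 5.
748 hashes to 5; 5,6 taken => place at 7.
201 hashes to 4; slot 4 is free => place at 4.
33 hashes to 5; 5,6,7 taken => place at 8.
Table: [-, -, -, 72, 201, 572, 844, 748, 33, -, 370]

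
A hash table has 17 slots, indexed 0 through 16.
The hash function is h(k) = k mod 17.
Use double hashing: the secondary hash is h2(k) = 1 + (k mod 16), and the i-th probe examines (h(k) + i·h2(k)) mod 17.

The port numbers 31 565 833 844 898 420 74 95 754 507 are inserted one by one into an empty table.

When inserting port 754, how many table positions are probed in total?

31 hashes to 14; slot 14 is free → place at 14.
565 hashes to 4; slot 4 is free → place at 4.
833 hashes to 0; slot 0 is free → place at 0.
844 hashes to 11; slot 11 is free → place at 11.
898 hashes to 14, h2=3; 14,0 taken → place at 3.
420 hashes to 12; slot 12 is free → place at 12.
74 hashes to 6; slot 6 is free → place at 6.
95 hashes to 10; slot 10 is free → place at 10.
754 hashes to 6, h2=3; 6 taken → place at 9.
507 hashes to 14, h2=12; 14,9,4 taken → place at 16.
Table: [833, -, -, 898, 565, -, 74, -, -, 754, 95, 844, 420, -, 31, -, 507]

2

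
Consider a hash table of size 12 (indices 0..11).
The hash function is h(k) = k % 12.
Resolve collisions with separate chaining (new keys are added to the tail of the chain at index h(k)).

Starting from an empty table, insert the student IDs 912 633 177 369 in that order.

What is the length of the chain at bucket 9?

Insert 912: h=0, bucket 0 empty → new chain.
Insert 633: h=9, bucket 9 empty → new chain.
Insert 177: h=9, bucket 9 nonempty → append to chain.
Insert 369: h=9, bucket 9 nonempty → append to chain.
Final buckets:
0: 912
1: _
2: _
3: _
4: _
5: _
6: _
7: _
8: _
9: 633 -> 177 -> 369
10: _
11: _

3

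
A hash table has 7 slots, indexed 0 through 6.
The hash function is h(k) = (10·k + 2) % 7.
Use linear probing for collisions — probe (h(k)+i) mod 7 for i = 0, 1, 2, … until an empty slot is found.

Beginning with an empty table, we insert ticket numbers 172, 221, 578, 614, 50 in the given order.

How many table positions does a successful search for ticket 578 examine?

172 hashes to 0; slot 0 is free -> place at 0.
221 hashes to 0; 0 taken -> place at 1.
578 hashes to 0; 0,1 taken -> place at 2.
614 hashes to 3; slot 3 is free -> place at 3.
50 hashes to 5; slot 5 is free -> place at 5.
Table: [172, 221, 578, 614, ∅, 50, ∅]
Lookup 578: h=0, probe 0,1,2 → found at 2.

3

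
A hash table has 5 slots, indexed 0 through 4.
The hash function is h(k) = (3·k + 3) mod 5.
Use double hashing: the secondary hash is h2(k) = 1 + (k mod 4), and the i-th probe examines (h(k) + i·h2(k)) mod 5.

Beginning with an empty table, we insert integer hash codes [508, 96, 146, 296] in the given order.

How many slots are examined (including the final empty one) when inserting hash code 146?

2

Insert 508: h=2, slot 2 empty → index 2.
Insert 96: h=1, slot 1 empty → index 1.
Insert 146: h=1, h2=3, slot 1 occupied → index 4.
Insert 296: h=1, h2=1, slots 1,2 occupied → index 3.
Table: [., 96, 508, 296, 146]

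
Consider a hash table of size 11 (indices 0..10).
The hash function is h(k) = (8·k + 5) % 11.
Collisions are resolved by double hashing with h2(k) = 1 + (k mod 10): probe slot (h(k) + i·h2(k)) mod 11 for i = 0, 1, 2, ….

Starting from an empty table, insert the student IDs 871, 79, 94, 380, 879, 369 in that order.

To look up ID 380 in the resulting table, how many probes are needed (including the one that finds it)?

3

Insert 871: h=10, slot 10 empty → index 10.
Insert 79: h=10, h2=10, slot 10 occupied → index 9.
Insert 94: h=9, h2=5, slot 9 occupied → index 3.
Insert 380: h=9, h2=1, slots 9,10 occupied → index 0.
Insert 879: h=8, slot 8 empty → index 8.
Insert 369: h=9, h2=10, slots 9,8 occupied → index 7.
Table: [380, ., ., 94, ., ., ., 369, 879, 79, 871]
Lookup 380: h=9, h2=1, probe 9,10,0 → found at 0.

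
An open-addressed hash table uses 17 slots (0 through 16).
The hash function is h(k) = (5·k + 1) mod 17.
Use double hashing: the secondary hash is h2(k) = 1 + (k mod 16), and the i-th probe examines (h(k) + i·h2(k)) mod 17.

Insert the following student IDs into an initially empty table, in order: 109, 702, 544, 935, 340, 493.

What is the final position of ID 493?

109: h=2 → slot 2
702: h=9 → slot 9
544: h=1 → slot 1
935: h=1, h2=8, probe 1,9,0 → slot 0
340: h=1, h2=5, probe 1,6 → slot 6
493: h=1, h2=14, probe 1,15 → slot 15
Table: [935, 544, 109, -, -, -, 340, -, -, 702, -, -, -, -, -, 493, -]

15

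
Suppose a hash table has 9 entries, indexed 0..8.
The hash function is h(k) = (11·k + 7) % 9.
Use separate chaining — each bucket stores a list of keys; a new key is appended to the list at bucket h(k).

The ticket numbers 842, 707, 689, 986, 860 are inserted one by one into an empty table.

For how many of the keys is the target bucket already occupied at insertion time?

Insert 842: h=8, bucket 8 empty → new chain.
Insert 707: h=8, bucket 8 nonempty → append to chain.
Insert 689: h=8, bucket 8 nonempty → append to chain.
Insert 986: h=8, bucket 8 nonempty → append to chain.
Insert 860: h=8, bucket 8 nonempty → append to chain.
Final buckets:
0: ∅
1: ∅
2: ∅
3: ∅
4: ∅
5: ∅
6: ∅
7: ∅
8: 842 -> 707 -> 689 -> 986 -> 860

4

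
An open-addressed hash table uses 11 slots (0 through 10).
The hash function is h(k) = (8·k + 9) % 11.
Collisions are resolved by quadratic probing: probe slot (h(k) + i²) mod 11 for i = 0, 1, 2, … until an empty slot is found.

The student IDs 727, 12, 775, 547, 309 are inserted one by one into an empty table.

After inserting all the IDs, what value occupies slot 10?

727: h=6 => slot 6
12: h=6, probe 6,7 => slot 7
775: h=5 => slot 5
547: h=7, probe 7,8 => slot 8
309: h=6, probe 6,7,10 => slot 10
Table: [_, _, _, _, _, 775, 727, 12, 547, _, 309]

309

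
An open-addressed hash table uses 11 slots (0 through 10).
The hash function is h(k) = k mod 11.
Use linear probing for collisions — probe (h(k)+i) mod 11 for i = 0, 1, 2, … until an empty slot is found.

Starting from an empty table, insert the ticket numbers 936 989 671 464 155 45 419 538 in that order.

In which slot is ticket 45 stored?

Insert 936: h=1, slot 1 empty => index 1.
Insert 989: h=10, slot 10 empty => index 10.
Insert 671: h=0, slot 0 empty => index 0.
Insert 464: h=2, slot 2 empty => index 2.
Insert 155: h=1, slots 1,2 occupied => index 3.
Insert 45: h=1, slots 1,2,3 occupied => index 4.
Insert 419: h=1, slots 1,2,3,4 occupied => index 5.
Insert 538: h=10, slots 10,0,1,2,3,4,5 occupied => index 6.
Table: [671, 936, 464, 155, 45, 419, 538, -, -, -, 989]

4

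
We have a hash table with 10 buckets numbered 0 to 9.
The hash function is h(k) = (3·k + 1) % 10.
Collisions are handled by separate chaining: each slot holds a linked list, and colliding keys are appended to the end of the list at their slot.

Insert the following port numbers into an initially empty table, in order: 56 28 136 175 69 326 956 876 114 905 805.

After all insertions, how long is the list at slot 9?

Insert 56: h=9, bucket 9 empty → new chain.
Insert 28: h=5, bucket 5 empty → new chain.
Insert 136: h=9, bucket 9 nonempty → append to chain.
Insert 175: h=6, bucket 6 empty → new chain.
Insert 69: h=8, bucket 8 empty → new chain.
Insert 326: h=9, bucket 9 nonempty → append to chain.
Insert 956: h=9, bucket 9 nonempty → append to chain.
Insert 876: h=9, bucket 9 nonempty → append to chain.
Insert 114: h=3, bucket 3 empty → new chain.
Insert 905: h=6, bucket 6 nonempty → append to chain.
Insert 805: h=6, bucket 6 nonempty → append to chain.
Final buckets:
0: .
1: .
2: .
3: 114
4: .
5: 28
6: 175 -> 905 -> 805
7: .
8: 69
9: 56 -> 136 -> 326 -> 956 -> 876

5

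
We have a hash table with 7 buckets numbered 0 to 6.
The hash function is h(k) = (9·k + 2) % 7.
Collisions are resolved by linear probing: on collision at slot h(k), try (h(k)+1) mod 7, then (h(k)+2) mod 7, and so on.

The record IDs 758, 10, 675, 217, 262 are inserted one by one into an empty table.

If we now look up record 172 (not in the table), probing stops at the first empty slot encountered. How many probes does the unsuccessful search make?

758: h=6 -> slot 6
10: h=1 -> slot 1
675: h=1, probe 1,2 -> slot 2
217: h=2, probe 2,3 -> slot 3
262: h=1, probe 1,2,3,4 -> slot 4
Table: [., 10, 675, 217, 262, ., 758]
Lookup 172: h=3, probe 3,4,5 → slot 5 empty, not found.

3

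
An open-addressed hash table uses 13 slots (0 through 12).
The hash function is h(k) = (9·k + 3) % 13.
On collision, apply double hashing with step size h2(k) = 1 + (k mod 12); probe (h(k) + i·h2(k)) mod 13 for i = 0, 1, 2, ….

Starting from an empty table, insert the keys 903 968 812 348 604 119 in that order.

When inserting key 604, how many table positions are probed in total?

4

903: h=5 → slot 5
968: h=5, h2=9, probe 5,1 → slot 1
812: h=5, h2=9, probe 5,1,10 → slot 10
348: h=2 → slot 2
604: h=5, h2=5, probe 5,10,2,7 → slot 7
119: h=8 → slot 8
Table: [_, 968, 348, _, _, 903, _, 604, 119, _, 812, _, _]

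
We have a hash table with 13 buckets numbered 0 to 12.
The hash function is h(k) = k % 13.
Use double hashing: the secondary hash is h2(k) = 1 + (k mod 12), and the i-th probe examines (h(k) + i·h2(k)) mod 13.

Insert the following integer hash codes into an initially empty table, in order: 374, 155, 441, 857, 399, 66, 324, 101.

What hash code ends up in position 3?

374: h=10 -> slot 10
155: h=12 -> slot 12
441: h=12, h2=10, probe 12,9 -> slot 9
857: h=12, h2=6, probe 12,5 -> slot 5
399: h=9, h2=4, probe 9,0 -> slot 0
66: h=1 -> slot 1
324: h=12, h2=1, probe 12,0,1,2 -> slot 2
101: h=10, h2=6, probe 10,3 -> slot 3
Table: [399, 66, 324, 101, —, 857, —, —, —, 441, 374, —, 155]

101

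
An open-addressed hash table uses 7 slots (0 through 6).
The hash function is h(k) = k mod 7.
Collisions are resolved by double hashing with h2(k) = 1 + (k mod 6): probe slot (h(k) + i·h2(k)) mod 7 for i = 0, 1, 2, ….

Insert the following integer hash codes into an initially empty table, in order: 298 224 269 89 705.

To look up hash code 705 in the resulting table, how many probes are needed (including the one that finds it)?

2

Insert 298: h=4, slot 4 empty → index 4.
Insert 224: h=0, slot 0 empty → index 0.
Insert 269: h=3, slot 3 empty → index 3.
Insert 89: h=5, slot 5 empty → index 5.
Insert 705: h=5, h2=4, slot 5 occupied → index 2.
Table: [224, —, 705, 269, 298, 89, —]
Lookup 705: h=5, h2=4, probe 5,2 → found at 2.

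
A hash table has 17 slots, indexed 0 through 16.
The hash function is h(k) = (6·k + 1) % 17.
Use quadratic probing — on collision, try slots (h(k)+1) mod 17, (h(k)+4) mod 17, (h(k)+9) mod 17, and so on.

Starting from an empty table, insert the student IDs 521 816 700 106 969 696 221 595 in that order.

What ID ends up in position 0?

595

Insert 521: h=16, slot 16 empty → index 16.
Insert 816: h=1, slot 1 empty → index 1.
Insert 700: h=2, slot 2 empty → index 2.
Insert 106: h=8, slot 8 empty → index 8.
Insert 969: h=1, slots 1,2 occupied → index 5.
Insert 696: h=12, slot 12 empty → index 12.
Insert 221: h=1, slots 1,2,5 occupied → index 10.
Insert 595: h=1, slots 1,2,5,10 occupied → index 0.
Table: [595, 816, 700, ., ., 969, ., ., 106, ., 221, ., 696, ., ., ., 521]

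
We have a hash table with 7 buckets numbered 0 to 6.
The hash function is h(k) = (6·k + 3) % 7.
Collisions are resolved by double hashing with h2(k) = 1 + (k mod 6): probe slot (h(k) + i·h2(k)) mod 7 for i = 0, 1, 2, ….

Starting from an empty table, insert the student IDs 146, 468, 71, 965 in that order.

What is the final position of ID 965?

3

146 hashes to 4; slot 4 is free → place at 4.
468 hashes to 4, h2=1; 4 taken → place at 5.
71 hashes to 2; slot 2 is free → place at 2.
965 hashes to 4, h2=6; 4 taken → place at 3.
Table: [—, —, 71, 965, 146, 468, —]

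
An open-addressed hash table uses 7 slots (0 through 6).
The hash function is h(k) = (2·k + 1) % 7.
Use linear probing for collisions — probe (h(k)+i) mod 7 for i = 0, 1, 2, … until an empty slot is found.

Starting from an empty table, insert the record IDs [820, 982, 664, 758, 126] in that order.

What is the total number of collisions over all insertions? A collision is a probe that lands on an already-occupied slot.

820 hashes to 3; slot 3 is free -> place at 3.
982 hashes to 5; slot 5 is free -> place at 5.
664 hashes to 6; slot 6 is free -> place at 6.
758 hashes to 5; 5,6 taken -> place at 0.
126 hashes to 1; slot 1 is free -> place at 1.
Table: [758, 126, ., 820, ., 982, 664]

2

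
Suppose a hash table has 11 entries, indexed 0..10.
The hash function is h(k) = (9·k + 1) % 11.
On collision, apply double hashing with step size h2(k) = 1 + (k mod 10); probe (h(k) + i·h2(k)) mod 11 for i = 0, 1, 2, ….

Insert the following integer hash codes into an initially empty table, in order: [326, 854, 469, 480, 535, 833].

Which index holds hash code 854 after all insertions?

326: h=9 → slot 9
854: h=9, h2=5, probe 9,3 → slot 3
469: h=9, h2=10, probe 9,8 → slot 8
480: h=9, h2=1, probe 9,10 → slot 10
535: h=9, h2=6, probe 9,4 → slot 4
833: h=7 → slot 7
Table: [∅, ∅, ∅, 854, 535, ∅, ∅, 833, 469, 326, 480]

3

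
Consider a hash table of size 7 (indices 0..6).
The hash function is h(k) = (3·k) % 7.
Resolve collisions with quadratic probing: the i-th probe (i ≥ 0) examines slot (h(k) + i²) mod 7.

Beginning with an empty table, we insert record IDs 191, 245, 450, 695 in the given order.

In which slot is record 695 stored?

1

191 hashes to 6; slot 6 is free -> place at 6.
245 hashes to 0; slot 0 is free -> place at 0.
450 hashes to 6; 6,0 taken -> place at 3.
695 hashes to 6; 6,0,3 taken -> place at 1.
Table: [245, 695, ., 450, ., ., 191]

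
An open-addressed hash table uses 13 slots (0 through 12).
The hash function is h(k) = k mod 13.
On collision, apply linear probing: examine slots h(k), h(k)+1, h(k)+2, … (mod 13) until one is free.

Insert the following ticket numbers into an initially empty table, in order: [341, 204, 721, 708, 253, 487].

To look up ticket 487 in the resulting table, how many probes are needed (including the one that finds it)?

5

341: h=3 => slot 3
204: h=9 => slot 9
721: h=6 => slot 6
708: h=6, probe 6,7 => slot 7
253: h=6, probe 6,7,8 => slot 8
487: h=6, probe 6,7,8,9,10 => slot 10
Table: [—, —, —, 341, —, —, 721, 708, 253, 204, 487, —, —]
Lookup 487: h=6, probe 6,7,8,9,10 → found at 10.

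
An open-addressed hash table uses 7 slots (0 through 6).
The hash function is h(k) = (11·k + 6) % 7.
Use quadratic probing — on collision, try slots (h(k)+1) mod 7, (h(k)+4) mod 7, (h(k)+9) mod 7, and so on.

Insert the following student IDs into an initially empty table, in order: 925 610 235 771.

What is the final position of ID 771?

Insert 925: h=3, slot 3 empty -> index 3.
Insert 610: h=3, slot 3 occupied -> index 4.
Insert 235: h=1, slot 1 empty -> index 1.
Insert 771: h=3, slots 3,4 occupied -> index 0.
Table: [771, 235, ∅, 925, 610, ∅, ∅]

0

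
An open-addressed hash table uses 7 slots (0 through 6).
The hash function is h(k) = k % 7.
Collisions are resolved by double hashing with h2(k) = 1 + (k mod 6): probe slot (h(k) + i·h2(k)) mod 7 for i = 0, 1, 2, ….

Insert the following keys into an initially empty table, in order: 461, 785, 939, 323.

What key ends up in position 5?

461: h=6 -> slot 6
785: h=1 -> slot 1
939: h=1, h2=4, probe 1,5 -> slot 5
323: h=1, h2=6, probe 1,0 -> slot 0
Table: [323, 785, -, -, -, 939, 461]

939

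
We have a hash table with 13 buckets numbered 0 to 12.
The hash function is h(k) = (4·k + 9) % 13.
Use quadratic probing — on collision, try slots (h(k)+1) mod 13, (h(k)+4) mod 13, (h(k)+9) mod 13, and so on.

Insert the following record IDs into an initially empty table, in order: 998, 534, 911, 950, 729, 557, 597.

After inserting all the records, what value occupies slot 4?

950

998 hashes to 10; slot 10 is free -> place at 10.
534 hashes to 0; slot 0 is free -> place at 0.
911 hashes to 0; 0 taken -> place at 1.
950 hashes to 0; 0,1 taken -> place at 4.
729 hashes to 0; 0,1,4 taken -> place at 9.
557 hashes to 1; 1 taken -> place at 2.
597 hashes to 5; slot 5 is free -> place at 5.
Table: [534, 911, 557, ., 950, 597, ., ., ., 729, 998, ., .]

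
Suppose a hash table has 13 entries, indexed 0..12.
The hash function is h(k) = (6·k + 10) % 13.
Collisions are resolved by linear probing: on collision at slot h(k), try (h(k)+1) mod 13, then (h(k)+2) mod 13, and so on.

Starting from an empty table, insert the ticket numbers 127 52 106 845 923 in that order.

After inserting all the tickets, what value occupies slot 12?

127: h=5 -> slot 5
52: h=10 -> slot 10
106: h=9 -> slot 9
845: h=10, probe 10,11 -> slot 11
923: h=10, probe 10,11,12 -> slot 12
Table: [_, _, _, _, _, 127, _, _, _, 106, 52, 845, 923]

923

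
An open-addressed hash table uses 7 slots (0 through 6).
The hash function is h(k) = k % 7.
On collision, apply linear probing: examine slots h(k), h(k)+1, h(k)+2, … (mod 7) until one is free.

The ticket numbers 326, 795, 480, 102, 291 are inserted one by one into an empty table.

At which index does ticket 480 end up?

326 hashes to 4; slot 4 is free -> place at 4.
795 hashes to 4; 4 taken -> place at 5.
480 hashes to 4; 4,5 taken -> place at 6.
102 hashes to 4; 4,5,6 taken -> place at 0.
291 hashes to 4; 4,5,6,0 taken -> place at 1.
Table: [102, 291, -, -, 326, 795, 480]

6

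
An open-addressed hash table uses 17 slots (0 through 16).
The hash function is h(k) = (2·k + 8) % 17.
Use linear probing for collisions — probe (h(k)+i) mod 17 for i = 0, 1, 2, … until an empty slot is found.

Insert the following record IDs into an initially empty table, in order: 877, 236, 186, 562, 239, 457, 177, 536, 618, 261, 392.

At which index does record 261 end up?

8

877 hashes to 11; slot 11 is free => place at 11.
236 hashes to 4; slot 4 is free => place at 4.
186 hashes to 6; slot 6 is free => place at 6.
562 hashes to 10; slot 10 is free => place at 10.
239 hashes to 10; 10,11 taken => place at 12.
457 hashes to 4; 4 taken => place at 5.
177 hashes to 5; 5,6 taken => place at 7.
536 hashes to 9; slot 9 is free => place at 9.
618 hashes to 3; slot 3 is free => place at 3.
261 hashes to 3; 3,4,5,6,7 taken => place at 8.
392 hashes to 10; 10,11,12 taken => place at 13.
Table: [., ., ., 618, 236, 457, 186, 177, 261, 536, 562, 877, 239, 392, ., ., .]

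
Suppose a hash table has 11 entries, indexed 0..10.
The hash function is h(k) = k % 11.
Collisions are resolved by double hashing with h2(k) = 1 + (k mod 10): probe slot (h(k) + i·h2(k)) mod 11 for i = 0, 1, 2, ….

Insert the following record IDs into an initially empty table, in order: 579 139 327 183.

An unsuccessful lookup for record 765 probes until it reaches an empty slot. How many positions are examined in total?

2

Insert 579: h=7, slot 7 empty => index 7.
Insert 139: h=7, h2=10, slot 7 occupied => index 6.
Insert 327: h=8, slot 8 empty => index 8.
Insert 183: h=7, h2=4, slot 7 occupied => index 0.
Table: [183, —, —, —, —, —, 139, 579, 327, —, —]
Lookup 765: h=6, h2=6, probe 6,1 → slot 1 empty, not found.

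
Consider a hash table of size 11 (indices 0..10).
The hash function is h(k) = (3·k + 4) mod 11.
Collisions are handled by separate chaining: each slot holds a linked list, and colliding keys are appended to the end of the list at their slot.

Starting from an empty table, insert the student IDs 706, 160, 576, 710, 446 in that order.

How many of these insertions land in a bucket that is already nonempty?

2

706 → bucket 10
160 → bucket 0
576 → bucket 5
710 → bucket 0 (collision)
446 → bucket 0 (collision)
Final buckets:
0: 160 -> 710 -> 446
1: -
2: -
3: -
4: -
5: 576
6: -
7: -
8: -
9: -
10: 706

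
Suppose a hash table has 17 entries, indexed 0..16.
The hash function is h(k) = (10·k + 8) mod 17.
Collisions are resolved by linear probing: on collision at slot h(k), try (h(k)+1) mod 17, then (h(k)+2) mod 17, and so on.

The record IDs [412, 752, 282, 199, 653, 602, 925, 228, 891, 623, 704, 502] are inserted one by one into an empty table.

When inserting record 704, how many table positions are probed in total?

9

412 hashes to 14; slot 14 is free → place at 14.
752 hashes to 14; 14 taken → place at 15.
282 hashes to 6; slot 6 is free → place at 6.
199 hashes to 9; slot 9 is free → place at 9.
653 hashes to 10; slot 10 is free → place at 10.
602 hashes to 10; 10 taken → place at 11.
925 hashes to 10; 10,11 taken → place at 12.
228 hashes to 10; 10,11,12 taken → place at 13.
891 hashes to 10; 10,11,12,13,14,15 taken → place at 16.
623 hashes to 16; 16 taken → place at 0.
704 hashes to 10; 10,11,12,13,14,15,16,0 taken → place at 1.
502 hashes to 13; 13,14,15,16,0,1 taken → place at 2.
Table: [623, 704, 502, _, _, _, 282, _, _, 199, 653, 602, 925, 228, 412, 752, 891]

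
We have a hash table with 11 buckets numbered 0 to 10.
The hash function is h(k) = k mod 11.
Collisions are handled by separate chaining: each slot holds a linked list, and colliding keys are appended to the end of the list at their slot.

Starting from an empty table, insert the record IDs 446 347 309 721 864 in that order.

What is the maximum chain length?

4

446 → bucket 6
347 → bucket 6 (collision)
309 → bucket 1
721 → bucket 6 (collision)
864 → bucket 6 (collision)
Final buckets:
0: —
1: 309
2: —
3: —
4: —
5: —
6: 446 -> 347 -> 721 -> 864
7: —
8: —
9: —
10: —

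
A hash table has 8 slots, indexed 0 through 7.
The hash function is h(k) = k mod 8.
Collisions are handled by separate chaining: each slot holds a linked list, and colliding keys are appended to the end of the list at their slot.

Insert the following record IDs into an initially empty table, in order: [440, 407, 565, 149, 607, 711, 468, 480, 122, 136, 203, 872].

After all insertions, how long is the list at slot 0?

4

440 → bucket 0
407 → bucket 7
565 → bucket 5
149 → bucket 5 (collision)
607 → bucket 7 (collision)
711 → bucket 7 (collision)
468 → bucket 4
480 → bucket 0 (collision)
122 → bucket 2
136 → bucket 0 (collision)
203 → bucket 3
872 → bucket 0 (collision)
Final buckets:
0: 440 -> 480 -> 136 -> 872
1: _
2: 122
3: 203
4: 468
5: 565 -> 149
6: _
7: 407 -> 607 -> 711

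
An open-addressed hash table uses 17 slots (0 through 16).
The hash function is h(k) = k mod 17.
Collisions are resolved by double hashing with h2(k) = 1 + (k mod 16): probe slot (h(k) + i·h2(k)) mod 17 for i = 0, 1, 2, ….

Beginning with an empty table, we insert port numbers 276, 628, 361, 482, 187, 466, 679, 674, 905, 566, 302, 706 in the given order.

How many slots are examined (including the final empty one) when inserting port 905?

Insert 276: h=4, slot 4 empty → index 4.
Insert 628: h=16, slot 16 empty → index 16.
Insert 361: h=4, h2=10, slot 4 occupied → index 14.
Insert 482: h=6, slot 6 empty → index 6.
Insert 187: h=0, slot 0 empty → index 0.
Insert 466: h=7, slot 7 empty → index 7.
Insert 679: h=16, h2=8, slots 16,7 occupied → index 15.
Insert 674: h=11, slot 11 empty → index 11.
Insert 905: h=4, h2=10, slots 4,14,7,0 occupied → index 10.
Insert 566: h=5, slot 5 empty → index 5.
Insert 302: h=13, slot 13 empty → index 13.
Insert 706: h=9, slot 9 empty → index 9.
Table: [187, -, -, -, 276, 566, 482, 466, -, 706, 905, 674, -, 302, 361, 679, 628]

5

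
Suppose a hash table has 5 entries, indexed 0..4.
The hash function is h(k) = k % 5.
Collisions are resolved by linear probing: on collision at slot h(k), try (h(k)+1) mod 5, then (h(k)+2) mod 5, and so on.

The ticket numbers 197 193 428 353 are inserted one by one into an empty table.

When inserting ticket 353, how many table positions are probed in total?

197: h=2 → slot 2
193: h=3 → slot 3
428: h=3, probe 3,4 → slot 4
353: h=3, probe 3,4,0 → slot 0
Table: [353, ., 197, 193, 428]

3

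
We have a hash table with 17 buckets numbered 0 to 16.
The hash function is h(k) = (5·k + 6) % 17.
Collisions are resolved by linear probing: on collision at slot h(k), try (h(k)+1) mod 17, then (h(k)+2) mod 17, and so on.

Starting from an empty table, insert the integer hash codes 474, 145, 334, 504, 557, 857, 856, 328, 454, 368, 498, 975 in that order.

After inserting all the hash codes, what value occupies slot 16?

498

Insert 474: h=13, slot 13 empty -> index 13.
Insert 145: h=0, slot 0 empty -> index 0.
Insert 334: h=10, slot 10 empty -> index 10.
Insert 504: h=10, slot 10 occupied -> index 11.
Insert 557: h=3, slot 3 empty -> index 3.
Insert 857: h=7, slot 7 empty -> index 7.
Insert 856: h=2, slot 2 empty -> index 2.
Insert 328: h=14, slot 14 empty -> index 14.
Insert 454: h=15, slot 15 empty -> index 15.
Insert 368: h=10, slots 10,11 occupied -> index 12.
Insert 498: h=14, slots 14,15 occupied -> index 16.
Insert 975: h=2, slots 2,3 occupied -> index 4.
Table: [145, ., 856, 557, 975, ., ., 857, ., ., 334, 504, 368, 474, 328, 454, 498]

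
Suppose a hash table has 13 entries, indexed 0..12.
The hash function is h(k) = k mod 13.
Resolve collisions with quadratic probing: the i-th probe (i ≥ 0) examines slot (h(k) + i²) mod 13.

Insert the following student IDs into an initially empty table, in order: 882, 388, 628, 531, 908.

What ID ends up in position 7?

882: h=11 => slot 11
388: h=11, probe 11,12 => slot 12
628: h=4 => slot 4
531: h=11, probe 11,12,2 => slot 2
908: h=11, probe 11,12,2,7 => slot 7
Table: [-, -, 531, -, 628, -, -, 908, -, -, -, 882, 388]

908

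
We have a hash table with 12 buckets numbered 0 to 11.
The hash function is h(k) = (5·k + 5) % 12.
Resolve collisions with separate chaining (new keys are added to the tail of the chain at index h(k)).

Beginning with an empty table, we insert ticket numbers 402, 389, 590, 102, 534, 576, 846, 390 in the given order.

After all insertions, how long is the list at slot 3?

1

Insert 402: h=11, bucket 11 empty → new chain.
Insert 389: h=6, bucket 6 empty → new chain.
Insert 590: h=3, bucket 3 empty → new chain.
Insert 102: h=11, bucket 11 nonempty → append to chain.
Insert 534: h=11, bucket 11 nonempty → append to chain.
Insert 576: h=5, bucket 5 empty → new chain.
Insert 846: h=11, bucket 11 nonempty → append to chain.
Insert 390: h=11, bucket 11 nonempty → append to chain.
Final buckets:
0: _
1: _
2: _
3: 590
4: _
5: 576
6: 389
7: _
8: _
9: _
10: _
11: 402 -> 102 -> 534 -> 846 -> 390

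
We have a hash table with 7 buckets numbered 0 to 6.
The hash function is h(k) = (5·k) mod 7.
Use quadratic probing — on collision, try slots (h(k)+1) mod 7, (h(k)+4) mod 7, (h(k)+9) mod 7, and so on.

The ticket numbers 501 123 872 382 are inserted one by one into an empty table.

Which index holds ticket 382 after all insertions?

1

501: h=6 → slot 6
123: h=6, probe 6,0 → slot 0
872: h=6, probe 6,0,3 → slot 3
382: h=6, probe 6,0,3,1 → slot 1
Table: [123, 382, -, 872, -, -, 501]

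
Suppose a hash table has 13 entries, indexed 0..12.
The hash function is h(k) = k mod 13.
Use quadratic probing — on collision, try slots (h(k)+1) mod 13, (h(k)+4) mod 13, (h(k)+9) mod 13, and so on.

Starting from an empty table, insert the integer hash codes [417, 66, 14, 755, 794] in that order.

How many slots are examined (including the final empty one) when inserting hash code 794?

5

417 hashes to 1; slot 1 is free -> place at 1.
66 hashes to 1; 1 taken -> place at 2.
14 hashes to 1; 1,2 taken -> place at 5.
755 hashes to 1; 1,2,5 taken -> place at 10.
794 hashes to 1; 1,2,5,10 taken -> place at 4.
Table: [∅, 417, 66, ∅, 794, 14, ∅, ∅, ∅, ∅, 755, ∅, ∅]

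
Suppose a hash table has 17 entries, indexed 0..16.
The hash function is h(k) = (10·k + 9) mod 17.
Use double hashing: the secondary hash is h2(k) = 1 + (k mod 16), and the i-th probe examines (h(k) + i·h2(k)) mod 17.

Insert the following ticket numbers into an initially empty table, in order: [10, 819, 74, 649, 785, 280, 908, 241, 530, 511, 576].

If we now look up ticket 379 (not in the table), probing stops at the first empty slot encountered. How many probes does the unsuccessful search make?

10 hashes to 7; slot 7 is free => place at 7.
819 hashes to 5; slot 5 is free => place at 5.
74 hashes to 1; slot 1 is free => place at 1.
649 hashes to 5, h2=10; 5 taken => place at 15.
785 hashes to 5, h2=2; 5,7 taken => place at 9.
280 hashes to 4; slot 4 is free => place at 4.
908 hashes to 11; slot 11 is free => place at 11.
241 hashes to 5, h2=2; 5,7,9,11 taken => place at 13.
530 hashes to 5, h2=3; 5 taken => place at 8.
511 hashes to 2; slot 2 is free => place at 2.
576 hashes to 6; slot 6 is free => place at 6.
Table: [., 74, 511, ., 280, 819, 576, 10, 530, 785, ., 908, ., 241, ., 649, .]
Lookup 379: h=8, h2=12, probe 8,3 → slot 3 empty, not found.

2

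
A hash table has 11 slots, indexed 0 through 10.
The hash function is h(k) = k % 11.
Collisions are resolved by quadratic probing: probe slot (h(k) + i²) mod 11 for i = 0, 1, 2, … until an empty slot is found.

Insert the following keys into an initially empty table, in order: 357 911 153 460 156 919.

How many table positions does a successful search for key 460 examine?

357: h=5 -> slot 5
911: h=9 -> slot 9
153: h=10 -> slot 10
460: h=9, probe 9,10,2 -> slot 2
156: h=2, probe 2,3 -> slot 3
919: h=6 -> slot 6
Table: [—, —, 460, 156, —, 357, 919, —, —, 911, 153]
Lookup 460: h=9, probe 9,10,2 → found at 2.

3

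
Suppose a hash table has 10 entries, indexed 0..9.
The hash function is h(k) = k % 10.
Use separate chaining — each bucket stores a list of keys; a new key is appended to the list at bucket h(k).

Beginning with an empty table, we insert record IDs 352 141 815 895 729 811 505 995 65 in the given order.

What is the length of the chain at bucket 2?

1

352 → bucket 2
141 → bucket 1
815 → bucket 5
895 → bucket 5 (collision)
729 → bucket 9
811 → bucket 1 (collision)
505 → bucket 5 (collision)
995 → bucket 5 (collision)
65 → bucket 5 (collision)
Final buckets:
0: -
1: 141 -> 811
2: 352
3: -
4: -
5: 815 -> 895 -> 505 -> 995 -> 65
6: -
7: -
8: -
9: 729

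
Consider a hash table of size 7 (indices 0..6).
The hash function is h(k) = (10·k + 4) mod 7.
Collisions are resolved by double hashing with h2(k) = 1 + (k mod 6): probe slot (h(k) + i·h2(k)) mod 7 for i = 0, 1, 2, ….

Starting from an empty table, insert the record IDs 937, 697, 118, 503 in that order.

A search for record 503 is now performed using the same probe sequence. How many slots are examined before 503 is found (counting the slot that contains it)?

2

937 hashes to 1; slot 1 is free → place at 1.
697 hashes to 2; slot 2 is free → place at 2.
118 hashes to 1, h2=5; 1 taken → place at 6.
503 hashes to 1, h2=6; 1 taken → place at 0.
Table: [503, 937, 697, -, -, -, 118]
Lookup 503: h=1, h2=6, probe 1,0 → found at 0.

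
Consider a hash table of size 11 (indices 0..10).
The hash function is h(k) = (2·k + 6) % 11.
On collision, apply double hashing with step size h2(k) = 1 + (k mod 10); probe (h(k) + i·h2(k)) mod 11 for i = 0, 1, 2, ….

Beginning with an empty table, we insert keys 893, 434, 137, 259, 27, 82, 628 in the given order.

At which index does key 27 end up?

Insert 893: h=10, slot 10 empty => index 10.
Insert 434: h=5, slot 5 empty => index 5.
Insert 137: h=5, h2=8, slot 5 occupied => index 2.
Insert 259: h=7, slot 7 empty => index 7.
Insert 27: h=5, h2=8, slots 5,2,10,7 occupied => index 4.
Insert 82: h=5, h2=3, slot 5 occupied => index 8.
Insert 628: h=8, h2=9, slot 8 occupied => index 6.
Table: [∅, ∅, 137, ∅, 27, 434, 628, 259, 82, ∅, 893]

4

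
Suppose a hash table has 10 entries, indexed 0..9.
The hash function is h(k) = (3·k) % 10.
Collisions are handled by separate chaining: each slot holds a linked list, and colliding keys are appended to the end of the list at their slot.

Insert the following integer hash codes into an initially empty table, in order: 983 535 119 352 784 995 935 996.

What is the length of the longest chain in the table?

983 -> bucket 9
535 -> bucket 5
119 -> bucket 7
352 -> bucket 6
784 -> bucket 2
995 -> bucket 5 (collision)
935 -> bucket 5 (collision)
996 -> bucket 8
Final buckets:
0: -
1: -
2: 784
3: -
4: -
5: 535 -> 995 -> 935
6: 352
7: 119
8: 996
9: 983

3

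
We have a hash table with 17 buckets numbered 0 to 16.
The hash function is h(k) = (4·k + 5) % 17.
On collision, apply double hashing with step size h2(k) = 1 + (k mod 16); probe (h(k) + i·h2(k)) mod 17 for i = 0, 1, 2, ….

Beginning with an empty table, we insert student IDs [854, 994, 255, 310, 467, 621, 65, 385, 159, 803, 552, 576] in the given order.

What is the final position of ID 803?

8

854: h=4 -> slot 4
994: h=3 -> slot 3
255: h=5 -> slot 5
310: h=4, h2=7, probe 4,11 -> slot 11
467: h=3, h2=4, probe 3,7 -> slot 7
621: h=7, h2=14, probe 7,4,1 -> slot 1
65: h=10 -> slot 10
385: h=15 -> slot 15
159: h=12 -> slot 12
803: h=4, h2=4, probe 4,8 -> slot 8
552: h=3, h2=9, probe 3,12,4,13 -> slot 13
576: h=14 -> slot 14
Table: [∅, 621, ∅, 994, 854, 255, ∅, 467, 803, ∅, 65, 310, 159, 552, 576, 385, ∅]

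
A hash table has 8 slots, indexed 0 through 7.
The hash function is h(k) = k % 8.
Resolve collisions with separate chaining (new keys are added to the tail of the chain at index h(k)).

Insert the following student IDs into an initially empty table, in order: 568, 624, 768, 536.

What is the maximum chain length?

Insert 568: h=0, bucket 0 empty -> new chain.
Insert 624: h=0, bucket 0 nonempty -> append to chain.
Insert 768: h=0, bucket 0 nonempty -> append to chain.
Insert 536: h=0, bucket 0 nonempty -> append to chain.
Final buckets:
0: 568 -> 624 -> 768 -> 536
1: _
2: _
3: _
4: _
5: _
6: _
7: _

4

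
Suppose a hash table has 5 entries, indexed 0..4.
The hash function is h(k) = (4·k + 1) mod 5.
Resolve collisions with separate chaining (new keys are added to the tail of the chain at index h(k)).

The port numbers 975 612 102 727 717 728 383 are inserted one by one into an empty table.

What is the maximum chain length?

4

975 → bucket 1
612 → bucket 4
102 → bucket 4 (collision)
727 → bucket 4 (collision)
717 → bucket 4 (collision)
728 → bucket 3
383 → bucket 3 (collision)
Final buckets:
0: .
1: 975
2: .
3: 728 -> 383
4: 612 -> 102 -> 727 -> 717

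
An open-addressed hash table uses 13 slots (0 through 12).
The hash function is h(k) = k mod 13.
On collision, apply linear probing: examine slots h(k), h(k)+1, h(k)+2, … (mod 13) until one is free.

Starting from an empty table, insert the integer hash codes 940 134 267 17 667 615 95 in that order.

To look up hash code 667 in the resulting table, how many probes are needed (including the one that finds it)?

5

940: h=4 → slot 4
134: h=4, probe 4,5 → slot 5
267: h=7 → slot 7
17: h=4, probe 4,5,6 → slot 6
667: h=4, probe 4,5,6,7,8 → slot 8
615: h=4, probe 4,5,6,7,8,9 → slot 9
95: h=4, probe 4,5,6,7,8,9,10 → slot 10
Table: [-, -, -, -, 940, 134, 17, 267, 667, 615, 95, -, -]
Lookup 667: h=4, probe 4,5,6,7,8 → found at 8.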